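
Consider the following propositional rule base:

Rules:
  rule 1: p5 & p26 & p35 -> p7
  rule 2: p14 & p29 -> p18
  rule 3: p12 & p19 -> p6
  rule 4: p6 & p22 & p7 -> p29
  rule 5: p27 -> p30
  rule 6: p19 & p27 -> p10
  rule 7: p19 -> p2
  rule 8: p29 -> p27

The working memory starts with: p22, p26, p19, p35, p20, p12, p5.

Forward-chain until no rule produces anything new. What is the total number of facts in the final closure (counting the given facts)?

[1] rule 1 [p5 & p26 & p35 -> p7]; rule 3 [p12 & p19 -> p6]; rule 7 [p19 -> p2]. ⇒ new: p7, p6, p2.
[2] rule 4 [p6 & p22 & p7 -> p29]. ⇒ new: p29.
[3] rule 8 [p29 -> p27]. ⇒ new: p27.
[4] rule 5 [p27 -> p30]; rule 6 [p19 & p27 -> p10]. ⇒ new: p30, p10.
Closure: {p10, p12, p19, p2, p20, p22, p26, p27, p29, p30, p35, p5, p6, p7} — 14 facts.

14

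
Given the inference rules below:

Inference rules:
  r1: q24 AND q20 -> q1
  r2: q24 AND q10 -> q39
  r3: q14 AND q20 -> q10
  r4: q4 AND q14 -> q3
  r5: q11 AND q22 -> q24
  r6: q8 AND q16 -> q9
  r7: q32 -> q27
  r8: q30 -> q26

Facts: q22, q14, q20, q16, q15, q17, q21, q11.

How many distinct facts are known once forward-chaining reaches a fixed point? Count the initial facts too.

12

[1] r3 [q14 AND q20 -> q10]; r5 [q11 AND q22 -> q24]. ⇒ new: q10, q24.
[2] r1 [q24 AND q20 -> q1]; r2 [q24 AND q10 -> q39]. ⇒ new: q1, q39.
Closure: {q1, q10, q11, q14, q15, q16, q17, q20, q21, q22, q24, q39} — 12 facts.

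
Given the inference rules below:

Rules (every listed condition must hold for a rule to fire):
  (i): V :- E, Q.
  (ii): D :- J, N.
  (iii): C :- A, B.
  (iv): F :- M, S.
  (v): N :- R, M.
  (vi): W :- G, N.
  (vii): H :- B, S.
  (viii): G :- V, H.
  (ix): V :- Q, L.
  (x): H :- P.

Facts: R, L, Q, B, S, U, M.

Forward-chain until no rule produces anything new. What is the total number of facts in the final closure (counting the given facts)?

13

Round 1 — (iv), (v), (vii), (ix), derive F, N, H, V.
Round 2 — (viii), derive G.
Round 3 — (vi), derive W.
Closure: {B, F, G, H, L, M, N, Q, R, S, U, V, W} — 13 facts.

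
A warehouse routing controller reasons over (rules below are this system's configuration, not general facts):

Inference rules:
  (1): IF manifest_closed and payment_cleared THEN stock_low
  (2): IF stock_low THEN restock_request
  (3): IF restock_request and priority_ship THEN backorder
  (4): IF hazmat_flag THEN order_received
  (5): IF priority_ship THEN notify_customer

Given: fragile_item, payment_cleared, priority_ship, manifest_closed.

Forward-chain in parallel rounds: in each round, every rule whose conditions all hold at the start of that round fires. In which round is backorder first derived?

Round 1: (1) [IF manifest_closed and payment_cleared THEN stock_low]; (5) [IF priority_ship THEN notify_customer]. New: stock_low, notify_customer.
Round 2: (2) [IF stock_low THEN restock_request]. New: restock_request.
Round 3: (3) [IF restock_request and priority_ship THEN backorder]. New: backorder.
backorder first appears in round 3.

3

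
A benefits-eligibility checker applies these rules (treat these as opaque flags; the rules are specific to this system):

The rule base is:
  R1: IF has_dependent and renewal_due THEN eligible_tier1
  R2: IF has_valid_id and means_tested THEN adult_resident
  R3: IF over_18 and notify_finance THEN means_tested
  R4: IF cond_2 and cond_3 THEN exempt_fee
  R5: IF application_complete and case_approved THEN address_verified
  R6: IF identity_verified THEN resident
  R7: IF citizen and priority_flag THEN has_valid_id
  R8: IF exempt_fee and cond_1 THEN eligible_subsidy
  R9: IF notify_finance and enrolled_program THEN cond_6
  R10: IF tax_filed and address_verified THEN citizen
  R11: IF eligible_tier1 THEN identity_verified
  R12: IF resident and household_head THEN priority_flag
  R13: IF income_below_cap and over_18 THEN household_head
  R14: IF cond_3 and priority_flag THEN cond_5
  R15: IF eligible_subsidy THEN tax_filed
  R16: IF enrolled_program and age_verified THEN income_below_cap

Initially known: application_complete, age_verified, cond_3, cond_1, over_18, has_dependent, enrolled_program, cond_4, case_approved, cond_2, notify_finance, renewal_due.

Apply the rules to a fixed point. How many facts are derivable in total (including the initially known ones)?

28

Round 1: R1 [IF has_dependent and renewal_due THEN eligible_tier1]; R3 [IF over_18 and notify_finance THEN means_tested]; R4 [IF cond_2 and cond_3 THEN exempt_fee]; R5 [IF application_complete and case_approved THEN address_verified]; R9 [IF notify_finance and enrolled_program THEN cond_6]; R16 [IF enrolled_program and age_verified THEN income_below_cap]. Adds eligible_tier1, means_tested, exempt_fee, address_verified, cond_6, income_below_cap.
Round 2: R8 [IF exempt_fee and cond_1 THEN eligible_subsidy]; R11 [IF eligible_tier1 THEN identity_verified]; R13 [IF income_below_cap and over_18 THEN household_head]. Adds eligible_subsidy, identity_verified, household_head.
Round 3: R6 [IF identity_verified THEN resident]; R15 [IF eligible_subsidy THEN tax_filed]. Adds resident, tax_filed.
Round 4: R10 [IF tax_filed and address_verified THEN citizen]; R12 [IF resident and household_head THEN priority_flag]. Adds citizen, priority_flag.
Round 5: R7 [IF citizen and priority_flag THEN has_valid_id]; R14 [IF cond_3 and priority_flag THEN cond_5]. Adds has_valid_id, cond_5.
Round 6: R2 [IF has_valid_id and means_tested THEN adult_resident]. Adds adult_resident.
Closure: {address_verified, adult_resident, age_verified, application_complete, case_approved, citizen, cond_1, cond_2, cond_3, cond_4, cond_5, cond_6, eligible_subsidy, eligible_tier1, enrolled_program, exempt_fee, has_dependent, has_valid_id, household_head, identity_verified, income_below_cap, means_tested, notify_finance, over_18, priority_flag, renewal_due, resident, tax_filed} — 28 facts.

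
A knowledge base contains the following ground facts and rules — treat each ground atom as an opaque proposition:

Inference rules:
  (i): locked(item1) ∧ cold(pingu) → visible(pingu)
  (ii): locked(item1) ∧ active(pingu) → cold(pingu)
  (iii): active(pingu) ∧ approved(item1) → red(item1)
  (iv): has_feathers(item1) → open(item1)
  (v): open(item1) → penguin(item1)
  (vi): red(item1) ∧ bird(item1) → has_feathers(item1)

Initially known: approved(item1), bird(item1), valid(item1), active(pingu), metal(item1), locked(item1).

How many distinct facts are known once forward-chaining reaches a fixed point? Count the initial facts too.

12

Round 1 — (ii), (iii), derive cold(pingu), red(item1).
Round 2 — (i), (vi), derive visible(pingu), has_feathers(item1).
Round 3 — (iv), derive open(item1).
Round 4 — (v), derive penguin(item1).
Closure: {active(pingu), approved(item1), bird(item1), cold(pingu), has_feathers(item1), locked(item1), metal(item1), open(item1), penguin(item1), red(item1), valid(item1), visible(pingu)} — 12 facts.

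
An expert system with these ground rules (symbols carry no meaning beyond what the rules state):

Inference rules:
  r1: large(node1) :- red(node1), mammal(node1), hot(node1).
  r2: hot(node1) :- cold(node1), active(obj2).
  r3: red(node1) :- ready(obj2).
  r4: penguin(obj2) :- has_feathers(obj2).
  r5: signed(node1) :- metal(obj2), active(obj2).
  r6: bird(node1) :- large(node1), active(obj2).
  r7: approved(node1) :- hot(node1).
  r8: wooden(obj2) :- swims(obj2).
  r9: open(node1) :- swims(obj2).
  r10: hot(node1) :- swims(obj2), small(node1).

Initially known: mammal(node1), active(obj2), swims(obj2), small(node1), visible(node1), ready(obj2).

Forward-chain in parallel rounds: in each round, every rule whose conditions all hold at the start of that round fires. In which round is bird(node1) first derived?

3

Round 1: r3 [red(node1) :- ready(obj2).]; r8 [wooden(obj2) :- swims(obj2).]; r9 [open(node1) :- swims(obj2).]; r10 [hot(node1) :- swims(obj2), small(node1).]. New: red(node1), wooden(obj2), open(node1), hot(node1).
Round 2: r1 [large(node1) :- red(node1), mammal(node1), hot(node1).]; r7 [approved(node1) :- hot(node1).]. New: large(node1), approved(node1).
Round 3: r6 [bird(node1) :- large(node1), active(obj2).]. New: bird(node1).
bird(node1) first appears in round 3.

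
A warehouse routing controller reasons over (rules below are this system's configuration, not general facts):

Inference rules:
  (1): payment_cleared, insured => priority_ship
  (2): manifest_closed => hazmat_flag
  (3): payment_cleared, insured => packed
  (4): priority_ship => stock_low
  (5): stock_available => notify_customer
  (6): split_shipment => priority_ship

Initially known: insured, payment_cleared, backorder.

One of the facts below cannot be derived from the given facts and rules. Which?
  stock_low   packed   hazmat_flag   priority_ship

hazmat_flag

[1] (1) [payment_cleared, insured => priority_ship]; (3) [payment_cleared, insured => packed]. ⇒ new: priority_ship, packed.
[2] (4) [priority_ship => stock_low]. ⇒ new: stock_low.
Derived: packed (round 1), stock_low (round 2), priority_ship (round 1). hazmat_flag never appears in any round.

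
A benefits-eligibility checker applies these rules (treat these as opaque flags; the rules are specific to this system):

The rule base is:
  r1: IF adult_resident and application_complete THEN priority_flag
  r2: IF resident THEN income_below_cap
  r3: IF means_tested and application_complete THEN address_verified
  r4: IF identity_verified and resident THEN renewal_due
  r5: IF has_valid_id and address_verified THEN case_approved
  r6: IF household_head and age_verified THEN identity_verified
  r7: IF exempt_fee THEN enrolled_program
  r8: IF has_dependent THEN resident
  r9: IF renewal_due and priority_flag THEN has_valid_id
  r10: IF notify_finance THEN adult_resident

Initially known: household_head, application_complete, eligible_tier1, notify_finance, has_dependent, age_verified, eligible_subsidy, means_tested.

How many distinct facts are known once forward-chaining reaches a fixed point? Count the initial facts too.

17

Round 1 fires r3, r6, r8, r10, giving address_verified, identity_verified, resident, adult_resident.
Round 2 fires r1, r2, r4, giving priority_flag, income_below_cap, renewal_due.
Round 3 fires r9, giving has_valid_id.
Round 4 fires r5, giving case_approved.
Closure: {address_verified, adult_resident, age_verified, application_complete, case_approved, eligible_subsidy, eligible_tier1, has_dependent, has_valid_id, household_head, identity_verified, income_below_cap, means_tested, notify_finance, priority_flag, renewal_due, resident} — 17 facts.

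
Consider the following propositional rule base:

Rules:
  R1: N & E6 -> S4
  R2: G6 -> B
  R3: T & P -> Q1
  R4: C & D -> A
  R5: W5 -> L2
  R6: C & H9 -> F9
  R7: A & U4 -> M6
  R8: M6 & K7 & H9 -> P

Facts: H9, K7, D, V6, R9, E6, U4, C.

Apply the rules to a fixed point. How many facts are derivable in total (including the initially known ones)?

12

Round 1: R4 [C & D -> A]; R6 [C & H9 -> F9]. New: A, F9.
Round 2: R7 [A & U4 -> M6]. New: M6.
Round 3: R8 [M6 & K7 & H9 -> P]. New: P.
Closure: {A, C, D, E6, F9, H9, K7, M6, P, R9, U4, V6} — 12 facts.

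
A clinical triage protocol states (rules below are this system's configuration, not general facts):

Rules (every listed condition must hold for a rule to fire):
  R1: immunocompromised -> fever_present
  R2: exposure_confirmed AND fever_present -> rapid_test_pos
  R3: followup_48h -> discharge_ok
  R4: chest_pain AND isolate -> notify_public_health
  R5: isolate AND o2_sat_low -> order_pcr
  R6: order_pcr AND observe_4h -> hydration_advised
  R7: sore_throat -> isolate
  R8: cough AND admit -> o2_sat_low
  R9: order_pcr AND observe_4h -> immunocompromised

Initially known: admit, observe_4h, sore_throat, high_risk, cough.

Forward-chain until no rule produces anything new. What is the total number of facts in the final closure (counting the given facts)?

11

Round 1 fires R7, R8, giving isolate, o2_sat_low.
Round 2 fires R5, giving order_pcr.
Round 3 fires R6, R9, giving hydration_advised, immunocompromised.
Round 4 fires R1, giving fever_present.
Closure: {admit, cough, fever_present, high_risk, hydration_advised, immunocompromised, isolate, o2_sat_low, observe_4h, order_pcr, sore_throat} — 11 facts.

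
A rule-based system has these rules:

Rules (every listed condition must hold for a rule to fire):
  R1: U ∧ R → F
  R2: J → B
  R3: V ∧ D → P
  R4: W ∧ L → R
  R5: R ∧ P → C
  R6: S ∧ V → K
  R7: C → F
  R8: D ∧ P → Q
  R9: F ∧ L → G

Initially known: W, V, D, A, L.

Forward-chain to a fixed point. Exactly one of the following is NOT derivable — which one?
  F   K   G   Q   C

Round 1 — R3, R4, derive P, R.
Round 2 — R5, R8, derive C, Q.
Round 3 — R7, derive F.
Round 4 — R9, derive G.
Derived: Q (round 2), G (round 4), C (round 2), F (round 3). K never appears in any round.

K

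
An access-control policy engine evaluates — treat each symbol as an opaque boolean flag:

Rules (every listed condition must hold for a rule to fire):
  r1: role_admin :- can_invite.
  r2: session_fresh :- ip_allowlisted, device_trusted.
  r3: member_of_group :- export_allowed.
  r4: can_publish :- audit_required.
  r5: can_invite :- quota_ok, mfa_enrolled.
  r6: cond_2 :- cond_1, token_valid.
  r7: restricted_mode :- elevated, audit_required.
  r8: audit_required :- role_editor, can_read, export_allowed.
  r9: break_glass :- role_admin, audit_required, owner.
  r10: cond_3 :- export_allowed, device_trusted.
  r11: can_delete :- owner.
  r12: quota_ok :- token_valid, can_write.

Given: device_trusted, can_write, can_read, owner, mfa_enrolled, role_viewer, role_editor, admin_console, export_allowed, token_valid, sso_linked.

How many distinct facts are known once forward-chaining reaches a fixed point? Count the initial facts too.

Round 1 — r3, r8, r10, r11, r12, derive member_of_group, audit_required, cond_3, can_delete, quota_ok.
Round 2 — r4, r5, derive can_publish, can_invite.
Round 3 — r1, derive role_admin.
Round 4 — r9, derive break_glass.
Closure: {admin_console, audit_required, break_glass, can_delete, can_invite, can_publish, can_read, can_write, cond_3, device_trusted, export_allowed, member_of_group, mfa_enrolled, owner, quota_ok, role_admin, role_editor, role_viewer, sso_linked, token_valid} — 20 facts.

20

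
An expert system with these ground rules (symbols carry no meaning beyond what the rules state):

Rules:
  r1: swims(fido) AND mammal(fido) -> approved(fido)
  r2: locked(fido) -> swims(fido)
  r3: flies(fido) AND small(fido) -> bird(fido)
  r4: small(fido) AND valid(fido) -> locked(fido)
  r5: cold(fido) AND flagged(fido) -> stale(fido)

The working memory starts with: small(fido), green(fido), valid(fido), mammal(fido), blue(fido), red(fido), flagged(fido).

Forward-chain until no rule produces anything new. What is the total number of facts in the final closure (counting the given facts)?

10

Round 1: r4 [small(fido) AND valid(fido) -> locked(fido)]. New: locked(fido).
Round 2: r2 [locked(fido) -> swims(fido)]. New: swims(fido).
Round 3: r1 [swims(fido) AND mammal(fido) -> approved(fido)]. New: approved(fido).
Closure: {approved(fido), blue(fido), flagged(fido), green(fido), locked(fido), mammal(fido), red(fido), small(fido), swims(fido), valid(fido)} — 10 facts.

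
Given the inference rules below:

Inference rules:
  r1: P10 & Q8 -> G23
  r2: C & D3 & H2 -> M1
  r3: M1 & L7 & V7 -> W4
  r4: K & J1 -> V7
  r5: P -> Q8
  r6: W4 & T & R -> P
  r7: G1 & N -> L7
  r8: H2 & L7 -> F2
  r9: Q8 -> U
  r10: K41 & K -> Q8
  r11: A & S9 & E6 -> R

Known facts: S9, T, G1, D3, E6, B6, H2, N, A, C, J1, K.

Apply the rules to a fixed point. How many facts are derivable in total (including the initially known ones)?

21

Round 1: r2 [C & D3 & H2 -> M1]; r4 [K & J1 -> V7]; r7 [G1 & N -> L7]; r11 [A & S9 & E6 -> R]. Adds M1, V7, L7, R.
Round 2: r3 [M1 & L7 & V7 -> W4]; r8 [H2 & L7 -> F2]. Adds W4, F2.
Round 3: r6 [W4 & T & R -> P]. Adds P.
Round 4: r5 [P -> Q8]. Adds Q8.
Round 5: r9 [Q8 -> U]. Adds U.
Closure: {A, B6, C, D3, E6, F2, G1, H2, J1, K, L7, M1, N, P, Q8, R, S9, T, U, V7, W4} — 21 facts.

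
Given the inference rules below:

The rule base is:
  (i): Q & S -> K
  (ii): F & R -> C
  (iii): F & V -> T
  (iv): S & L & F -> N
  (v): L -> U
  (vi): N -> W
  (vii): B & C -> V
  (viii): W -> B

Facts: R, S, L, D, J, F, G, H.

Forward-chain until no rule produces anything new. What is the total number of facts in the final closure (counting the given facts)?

Round 1 — (ii), (iv), (v), derive C, N, U.
Round 2 — (vi), derive W.
Round 3 — (viii), derive B.
Round 4 — (vii), derive V.
Round 5 — (iii), derive T.
Closure: {B, C, D, F, G, H, J, L, N, R, S, T, U, V, W} — 15 facts.

15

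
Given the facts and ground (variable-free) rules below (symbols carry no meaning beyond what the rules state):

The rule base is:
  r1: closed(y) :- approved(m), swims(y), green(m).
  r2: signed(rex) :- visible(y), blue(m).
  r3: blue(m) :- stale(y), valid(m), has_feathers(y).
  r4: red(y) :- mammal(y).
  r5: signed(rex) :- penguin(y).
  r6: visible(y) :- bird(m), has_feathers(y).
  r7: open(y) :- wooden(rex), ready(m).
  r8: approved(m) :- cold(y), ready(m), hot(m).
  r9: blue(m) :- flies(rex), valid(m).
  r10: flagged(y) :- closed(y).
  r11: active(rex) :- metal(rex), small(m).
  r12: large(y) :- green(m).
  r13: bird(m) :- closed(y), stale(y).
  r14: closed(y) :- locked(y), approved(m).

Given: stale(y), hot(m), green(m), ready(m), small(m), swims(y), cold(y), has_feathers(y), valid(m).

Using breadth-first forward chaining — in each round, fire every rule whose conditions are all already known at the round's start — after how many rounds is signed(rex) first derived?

5

Round 1: r3 [blue(m) :- stale(y), valid(m), has_feathers(y).]; r8 [approved(m) :- cold(y), ready(m), hot(m).]; r12 [large(y) :- green(m).]. Adds blue(m), approved(m), large(y).
Round 2: r1 [closed(y) :- approved(m), swims(y), green(m).]. Adds closed(y).
Round 3: r10 [flagged(y) :- closed(y).]; r13 [bird(m) :- closed(y), stale(y).]. Adds flagged(y), bird(m).
Round 4: r6 [visible(y) :- bird(m), has_feathers(y).]. Adds visible(y).
Round 5: r2 [signed(rex) :- visible(y), blue(m).]. Adds signed(rex).
signed(rex) first appears in round 5.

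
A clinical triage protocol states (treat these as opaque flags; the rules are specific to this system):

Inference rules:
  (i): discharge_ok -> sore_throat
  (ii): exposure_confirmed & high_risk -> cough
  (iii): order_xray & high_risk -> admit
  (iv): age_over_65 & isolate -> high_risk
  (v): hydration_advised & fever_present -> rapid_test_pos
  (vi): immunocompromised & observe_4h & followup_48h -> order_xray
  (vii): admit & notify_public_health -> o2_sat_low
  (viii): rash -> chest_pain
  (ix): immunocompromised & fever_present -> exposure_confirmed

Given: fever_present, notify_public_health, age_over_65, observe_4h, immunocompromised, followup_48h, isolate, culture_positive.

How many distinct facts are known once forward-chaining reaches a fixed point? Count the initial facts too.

[1] (iv) [age_over_65 & isolate -> high_risk]; (vi) [immunocompromised & observe_4h & followup_48h -> order_xray]; (ix) [immunocompromised & fever_present -> exposure_confirmed]. ⇒ new: high_risk, order_xray, exposure_confirmed.
[2] (ii) [exposure_confirmed & high_risk -> cough]; (iii) [order_xray & high_risk -> admit]. ⇒ new: cough, admit.
[3] (vii) [admit & notify_public_health -> o2_sat_low]. ⇒ new: o2_sat_low.
Closure: {admit, age_over_65, cough, culture_positive, exposure_confirmed, fever_present, followup_48h, high_risk, immunocompromised, isolate, notify_public_health, o2_sat_low, observe_4h, order_xray} — 14 facts.

14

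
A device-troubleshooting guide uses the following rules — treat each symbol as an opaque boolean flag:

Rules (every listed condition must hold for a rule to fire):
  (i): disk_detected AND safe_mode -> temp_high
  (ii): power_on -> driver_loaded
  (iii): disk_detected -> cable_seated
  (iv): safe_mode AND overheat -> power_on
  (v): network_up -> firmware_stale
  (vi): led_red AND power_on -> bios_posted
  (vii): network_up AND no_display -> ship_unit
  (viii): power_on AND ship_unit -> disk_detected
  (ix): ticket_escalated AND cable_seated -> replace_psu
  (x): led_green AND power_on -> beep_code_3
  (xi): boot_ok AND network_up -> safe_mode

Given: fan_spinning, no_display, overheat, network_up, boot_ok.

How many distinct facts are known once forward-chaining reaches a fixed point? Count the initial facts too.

13

[1] (v) [network_up -> firmware_stale]; (vii) [network_up AND no_display -> ship_unit]; (xi) [boot_ok AND network_up -> safe_mode]. ⇒ new: firmware_stale, ship_unit, safe_mode.
[2] (iv) [safe_mode AND overheat -> power_on]. ⇒ new: power_on.
[3] (ii) [power_on -> driver_loaded]; (viii) [power_on AND ship_unit -> disk_detected]. ⇒ new: driver_loaded, disk_detected.
[4] (i) [disk_detected AND safe_mode -> temp_high]; (iii) [disk_detected -> cable_seated]. ⇒ new: temp_high, cable_seated.
Closure: {boot_ok, cable_seated, disk_detected, driver_loaded, fan_spinning, firmware_stale, network_up, no_display, overheat, power_on, safe_mode, ship_unit, temp_high} — 13 facts.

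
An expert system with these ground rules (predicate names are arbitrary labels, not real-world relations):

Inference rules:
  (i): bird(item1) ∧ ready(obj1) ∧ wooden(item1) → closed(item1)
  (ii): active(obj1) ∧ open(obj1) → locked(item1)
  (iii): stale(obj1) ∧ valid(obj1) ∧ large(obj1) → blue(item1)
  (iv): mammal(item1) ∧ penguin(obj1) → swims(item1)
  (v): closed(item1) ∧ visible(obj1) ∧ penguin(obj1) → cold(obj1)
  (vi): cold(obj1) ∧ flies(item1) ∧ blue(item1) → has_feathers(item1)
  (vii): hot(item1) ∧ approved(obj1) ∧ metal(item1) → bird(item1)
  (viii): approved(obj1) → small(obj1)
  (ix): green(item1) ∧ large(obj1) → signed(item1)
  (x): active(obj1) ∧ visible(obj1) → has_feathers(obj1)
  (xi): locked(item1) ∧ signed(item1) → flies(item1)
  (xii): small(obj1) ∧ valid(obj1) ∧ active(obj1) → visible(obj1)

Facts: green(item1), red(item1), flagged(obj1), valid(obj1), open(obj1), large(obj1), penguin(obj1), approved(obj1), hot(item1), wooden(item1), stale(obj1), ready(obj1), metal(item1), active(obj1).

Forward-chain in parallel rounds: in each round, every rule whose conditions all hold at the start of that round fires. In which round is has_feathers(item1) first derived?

Round 1 — (ii), (iii), (vii), (viii), (ix), derive locked(item1), blue(item1), bird(item1), small(obj1), signed(item1).
Round 2 — (i), (xi), (xii), derive closed(item1), flies(item1), visible(obj1).
Round 3 — (v), (x), derive cold(obj1), has_feathers(obj1).
Round 4 — (vi), derive has_feathers(item1).
has_feathers(item1) first appears in round 4.

4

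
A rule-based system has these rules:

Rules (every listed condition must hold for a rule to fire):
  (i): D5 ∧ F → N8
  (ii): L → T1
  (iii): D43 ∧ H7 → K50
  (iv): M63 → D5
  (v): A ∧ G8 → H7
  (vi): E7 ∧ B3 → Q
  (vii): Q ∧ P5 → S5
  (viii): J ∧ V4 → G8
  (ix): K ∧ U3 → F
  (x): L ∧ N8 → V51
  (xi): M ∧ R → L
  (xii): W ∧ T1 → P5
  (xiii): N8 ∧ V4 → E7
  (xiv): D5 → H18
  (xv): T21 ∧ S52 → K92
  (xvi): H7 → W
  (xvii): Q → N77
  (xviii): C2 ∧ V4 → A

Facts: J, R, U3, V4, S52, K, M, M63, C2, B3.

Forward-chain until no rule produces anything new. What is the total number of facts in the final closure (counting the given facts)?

26

Round 1: (iv) [M63 → D5]; (viii) [J ∧ V4 → G8]; (ix) [K ∧ U3 → F]; (xi) [M ∧ R → L]; (xviii) [C2 ∧ V4 → A]. Adds D5, G8, F, L, A.
Round 2: (i) [D5 ∧ F → N8]; (ii) [L → T1]; (v) [A ∧ G8 → H7]; (xiv) [D5 → H18]. Adds N8, T1, H7, H18.
Round 3: (x) [L ∧ N8 → V51]; (xiii) [N8 ∧ V4 → E7]; (xvi) [H7 → W]. Adds V51, E7, W.
Round 4: (vi) [E7 ∧ B3 → Q]; (xii) [W ∧ T1 → P5]. Adds Q, P5.
Round 5: (vii) [Q ∧ P5 → S5]; (xvii) [Q → N77]. Adds S5, N77.
Closure: {A, B3, C2, D5, E7, F, G8, H18, H7, J, K, L, M, M63, N77, N8, P5, Q, R, S5, S52, T1, U3, V4, V51, W} — 26 facts.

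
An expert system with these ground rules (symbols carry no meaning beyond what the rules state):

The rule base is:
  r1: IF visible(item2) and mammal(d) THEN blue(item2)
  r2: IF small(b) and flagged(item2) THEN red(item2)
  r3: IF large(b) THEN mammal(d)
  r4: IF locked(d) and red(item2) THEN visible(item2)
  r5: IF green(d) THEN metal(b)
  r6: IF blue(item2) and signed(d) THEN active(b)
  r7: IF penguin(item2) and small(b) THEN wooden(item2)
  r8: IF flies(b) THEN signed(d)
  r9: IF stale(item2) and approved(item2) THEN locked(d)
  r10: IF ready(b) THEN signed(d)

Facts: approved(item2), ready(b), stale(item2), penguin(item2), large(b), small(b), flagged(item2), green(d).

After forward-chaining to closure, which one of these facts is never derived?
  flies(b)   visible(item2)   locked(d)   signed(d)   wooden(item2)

flies(b)

Round 1 — r2, r3, r5, r7, r9, r10, derive red(item2), mammal(d), metal(b), wooden(item2), locked(d), signed(d).
Round 2 — r4, derive visible(item2).
Round 3 — r1, derive blue(item2).
Round 4 — r6, derive active(b).
Derived: visible(item2) (round 2), locked(d) (round 1), signed(d) (round 1), wooden(item2) (round 1). flies(b) never appears in any round.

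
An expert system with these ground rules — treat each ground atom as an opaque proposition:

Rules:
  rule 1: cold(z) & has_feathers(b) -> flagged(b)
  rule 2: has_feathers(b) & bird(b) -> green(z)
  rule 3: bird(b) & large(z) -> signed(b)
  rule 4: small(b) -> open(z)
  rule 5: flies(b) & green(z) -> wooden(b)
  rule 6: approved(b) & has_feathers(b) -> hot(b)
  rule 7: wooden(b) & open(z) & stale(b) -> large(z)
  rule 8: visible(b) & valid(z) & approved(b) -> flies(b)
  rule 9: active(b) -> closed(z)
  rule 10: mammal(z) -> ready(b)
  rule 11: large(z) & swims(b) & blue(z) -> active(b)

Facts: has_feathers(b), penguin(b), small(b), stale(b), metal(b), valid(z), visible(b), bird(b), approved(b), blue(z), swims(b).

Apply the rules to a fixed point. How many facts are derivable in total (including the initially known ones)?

20

Round 1: rule 2 [has_feathers(b) & bird(b) -> green(z)]; rule 4 [small(b) -> open(z)]; rule 6 [approved(b) & has_feathers(b) -> hot(b)]; rule 8 [visible(b) & valid(z) & approved(b) -> flies(b)]. New: green(z), open(z), hot(b), flies(b).
Round 2: rule 5 [flies(b) & green(z) -> wooden(b)]. New: wooden(b).
Round 3: rule 7 [wooden(b) & open(z) & stale(b) -> large(z)]. New: large(z).
Round 4: rule 3 [bird(b) & large(z) -> signed(b)]; rule 11 [large(z) & swims(b) & blue(z) -> active(b)]. New: signed(b), active(b).
Round 5: rule 9 [active(b) -> closed(z)]. New: closed(z).
Closure: {active(b), approved(b), bird(b), blue(z), closed(z), flies(b), green(z), has_feathers(b), hot(b), large(z), metal(b), open(z), penguin(b), signed(b), small(b), stale(b), swims(b), valid(z), visible(b), wooden(b)} — 20 facts.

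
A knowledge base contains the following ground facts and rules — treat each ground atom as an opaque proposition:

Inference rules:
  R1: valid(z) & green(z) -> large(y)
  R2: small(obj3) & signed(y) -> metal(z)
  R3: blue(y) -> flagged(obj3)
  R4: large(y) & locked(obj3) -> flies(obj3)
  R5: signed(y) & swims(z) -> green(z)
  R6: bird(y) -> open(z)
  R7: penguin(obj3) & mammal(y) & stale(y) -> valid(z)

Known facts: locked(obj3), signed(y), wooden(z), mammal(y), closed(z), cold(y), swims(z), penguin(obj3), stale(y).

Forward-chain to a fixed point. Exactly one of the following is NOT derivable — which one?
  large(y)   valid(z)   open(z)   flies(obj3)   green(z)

open(z)

Round 1 fires R5, R7, giving green(z), valid(z).
Round 2 fires R1, giving large(y).
Round 3 fires R4, giving flies(obj3).
Derived: flies(obj3) (round 3), green(z) (round 1), large(y) (round 2), valid(z) (round 1). open(z) never appears in any round.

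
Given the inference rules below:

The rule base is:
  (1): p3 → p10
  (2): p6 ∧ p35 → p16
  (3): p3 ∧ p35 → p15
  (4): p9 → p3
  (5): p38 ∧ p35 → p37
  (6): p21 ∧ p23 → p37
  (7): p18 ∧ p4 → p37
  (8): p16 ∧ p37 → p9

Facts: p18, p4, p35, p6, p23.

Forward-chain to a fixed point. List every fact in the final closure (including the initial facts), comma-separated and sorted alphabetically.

Round 1 — (2), (7), derive p16, p37.
Round 2 — (8), derive p9.
Round 3 — (4), derive p3.
Round 4 — (1), (3), derive p10, p15.

p10, p15, p16, p18, p23, p3, p35, p37, p4, p6, p9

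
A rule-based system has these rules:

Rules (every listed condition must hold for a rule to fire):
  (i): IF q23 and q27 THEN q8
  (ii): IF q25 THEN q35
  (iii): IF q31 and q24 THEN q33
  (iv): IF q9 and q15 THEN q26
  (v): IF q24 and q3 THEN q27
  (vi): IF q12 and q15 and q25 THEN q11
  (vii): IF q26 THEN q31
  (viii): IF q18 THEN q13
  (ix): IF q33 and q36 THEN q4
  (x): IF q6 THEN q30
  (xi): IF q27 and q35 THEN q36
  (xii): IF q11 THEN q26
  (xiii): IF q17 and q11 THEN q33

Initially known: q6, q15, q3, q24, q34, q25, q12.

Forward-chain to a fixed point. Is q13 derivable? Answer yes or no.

Round 1 fires (ii), (v), (vi), (x), giving q35, q27, q11, q30.
Round 2 fires (xi), (xii), giving q36, q26.
Round 3 fires (vii), giving q31.
Round 4 fires (iii), giving q33.
Round 5 fires (ix), giving q4.
Fixed point reached. q13 is concluded only by (viii); (viii) needs q18 (never derived).

no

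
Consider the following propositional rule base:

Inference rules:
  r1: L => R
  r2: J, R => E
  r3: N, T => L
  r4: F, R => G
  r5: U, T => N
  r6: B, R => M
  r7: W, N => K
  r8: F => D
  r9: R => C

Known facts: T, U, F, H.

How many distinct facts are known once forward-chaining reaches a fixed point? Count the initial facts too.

10

[1] r5 [U, T => N]; r8 [F => D]. ⇒ new: N, D.
[2] r3 [N, T => L]. ⇒ new: L.
[3] r1 [L => R]. ⇒ new: R.
[4] r4 [F, R => G]; r9 [R => C]. ⇒ new: G, C.
Closure: {C, D, F, G, H, L, N, R, T, U} — 10 facts.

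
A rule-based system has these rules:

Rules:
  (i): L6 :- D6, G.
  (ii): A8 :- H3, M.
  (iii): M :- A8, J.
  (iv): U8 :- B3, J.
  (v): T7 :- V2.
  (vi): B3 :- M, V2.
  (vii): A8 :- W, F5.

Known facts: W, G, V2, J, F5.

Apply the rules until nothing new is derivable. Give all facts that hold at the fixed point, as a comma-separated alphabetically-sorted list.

Round 1 fires (v), (vii), giving T7, A8.
Round 2 fires (iii), giving M.
Round 3 fires (vi), giving B3.
Round 4 fires (iv), giving U8.

A8, B3, F5, G, J, M, T7, U8, V2, W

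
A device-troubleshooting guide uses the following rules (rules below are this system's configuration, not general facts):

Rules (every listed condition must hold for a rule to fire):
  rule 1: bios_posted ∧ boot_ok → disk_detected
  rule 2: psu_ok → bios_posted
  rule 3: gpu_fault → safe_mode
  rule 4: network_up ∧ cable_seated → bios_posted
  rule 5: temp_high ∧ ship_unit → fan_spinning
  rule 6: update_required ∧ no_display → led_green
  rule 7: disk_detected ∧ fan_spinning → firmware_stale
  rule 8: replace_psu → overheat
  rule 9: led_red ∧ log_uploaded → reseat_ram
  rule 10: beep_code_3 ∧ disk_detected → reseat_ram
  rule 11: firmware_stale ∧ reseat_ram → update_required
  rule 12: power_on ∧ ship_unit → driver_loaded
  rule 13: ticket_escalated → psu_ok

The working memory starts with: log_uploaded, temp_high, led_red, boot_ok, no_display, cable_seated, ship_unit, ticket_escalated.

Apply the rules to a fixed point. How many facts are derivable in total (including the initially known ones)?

Round 1: rule 5 [temp_high ∧ ship_unit → fan_spinning]; rule 9 [led_red ∧ log_uploaded → reseat_ram]; rule 13 [ticket_escalated → psu_ok]. New: fan_spinning, reseat_ram, psu_ok.
Round 2: rule 2 [psu_ok → bios_posted]. New: bios_posted.
Round 3: rule 1 [bios_posted ∧ boot_ok → disk_detected]. New: disk_detected.
Round 4: rule 7 [disk_detected ∧ fan_spinning → firmware_stale]. New: firmware_stale.
Round 5: rule 11 [firmware_stale ∧ reseat_ram → update_required]. New: update_required.
Round 6: rule 6 [update_required ∧ no_display → led_green]. New: led_green.
Closure: {bios_posted, boot_ok, cable_seated, disk_detected, fan_spinning, firmware_stale, led_green, led_red, log_uploaded, no_display, psu_ok, reseat_ram, ship_unit, temp_high, ticket_escalated, update_required} — 16 facts.

16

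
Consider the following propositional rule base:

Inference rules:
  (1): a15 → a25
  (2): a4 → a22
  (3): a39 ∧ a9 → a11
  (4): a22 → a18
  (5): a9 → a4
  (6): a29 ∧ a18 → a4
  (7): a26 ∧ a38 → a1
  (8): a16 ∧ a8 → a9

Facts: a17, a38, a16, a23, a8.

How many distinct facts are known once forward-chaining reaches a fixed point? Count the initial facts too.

Round 1 — (8), derive a9.
Round 2 — (5), derive a4.
Round 3 — (2), derive a22.
Round 4 — (4), derive a18.
Closure: {a16, a17, a18, a22, a23, a38, a4, a8, a9} — 9 facts.

9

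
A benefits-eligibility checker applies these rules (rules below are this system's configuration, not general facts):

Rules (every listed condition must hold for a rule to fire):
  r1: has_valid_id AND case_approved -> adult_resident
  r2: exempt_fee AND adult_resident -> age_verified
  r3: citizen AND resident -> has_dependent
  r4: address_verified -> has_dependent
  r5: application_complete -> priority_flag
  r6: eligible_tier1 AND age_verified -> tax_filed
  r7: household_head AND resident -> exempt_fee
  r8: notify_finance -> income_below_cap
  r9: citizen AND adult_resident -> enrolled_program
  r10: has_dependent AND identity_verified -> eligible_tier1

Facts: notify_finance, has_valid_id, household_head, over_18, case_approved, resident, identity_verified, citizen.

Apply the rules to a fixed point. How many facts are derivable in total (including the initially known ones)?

16

Round 1 — r1, r3, r7, r8, derive adult_resident, has_dependent, exempt_fee, income_below_cap.
Round 2 — r2, r9, r10, derive age_verified, enrolled_program, eligible_tier1.
Round 3 — r6, derive tax_filed.
Closure: {adult_resident, age_verified, case_approved, citizen, eligible_tier1, enrolled_program, exempt_fee, has_dependent, has_valid_id, household_head, identity_verified, income_below_cap, notify_finance, over_18, resident, tax_filed} — 16 facts.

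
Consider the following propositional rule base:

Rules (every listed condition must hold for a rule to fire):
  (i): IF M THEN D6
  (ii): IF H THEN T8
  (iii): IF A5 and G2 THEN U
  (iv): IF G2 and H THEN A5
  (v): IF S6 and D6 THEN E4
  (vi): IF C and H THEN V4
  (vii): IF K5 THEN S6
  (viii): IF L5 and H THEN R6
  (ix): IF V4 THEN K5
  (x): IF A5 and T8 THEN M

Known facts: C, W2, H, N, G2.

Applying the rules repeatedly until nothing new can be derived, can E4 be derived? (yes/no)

yes

Round 1: (ii) [IF H THEN T8]; (iv) [IF G2 and H THEN A5]; (vi) [IF C and H THEN V4]. New: T8, A5, V4.
Round 2: (iii) [IF A5 and G2 THEN U]; (ix) [IF V4 THEN K5]; (x) [IF A5 and T8 THEN M]. New: U, K5, M.
Round 3: (i) [IF M THEN D6]; (vii) [IF K5 THEN S6]. New: D6, S6.
Round 4: (v) [IF S6 and D6 THEN E4]. New: E4.
E4 appears in round 4, so it is derivable.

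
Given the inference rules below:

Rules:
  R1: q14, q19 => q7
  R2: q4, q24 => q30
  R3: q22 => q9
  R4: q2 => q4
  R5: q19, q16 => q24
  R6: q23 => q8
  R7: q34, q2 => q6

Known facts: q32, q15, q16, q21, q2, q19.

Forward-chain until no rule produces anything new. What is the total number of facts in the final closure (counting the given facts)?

Round 1: R4 [q2 => q4]; R5 [q19, q16 => q24]. Adds q4, q24.
Round 2: R2 [q4, q24 => q30]. Adds q30.
Closure: {q15, q16, q19, q2, q21, q24, q30, q32, q4} — 9 facts.

9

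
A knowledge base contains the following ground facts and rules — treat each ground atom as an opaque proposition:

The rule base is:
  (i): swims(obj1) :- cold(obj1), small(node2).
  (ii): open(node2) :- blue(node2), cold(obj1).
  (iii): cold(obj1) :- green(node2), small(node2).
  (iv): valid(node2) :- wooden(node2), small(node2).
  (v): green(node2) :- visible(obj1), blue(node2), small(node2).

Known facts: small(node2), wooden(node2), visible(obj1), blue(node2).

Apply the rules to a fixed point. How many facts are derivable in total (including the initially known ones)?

9

Round 1 fires (iv), (v), giving valid(node2), green(node2).
Round 2 fires (iii), giving cold(obj1).
Round 3 fires (i), (ii), giving swims(obj1), open(node2).
Closure: {blue(node2), cold(obj1), green(node2), open(node2), small(node2), swims(obj1), valid(node2), visible(obj1), wooden(node2)} — 9 facts.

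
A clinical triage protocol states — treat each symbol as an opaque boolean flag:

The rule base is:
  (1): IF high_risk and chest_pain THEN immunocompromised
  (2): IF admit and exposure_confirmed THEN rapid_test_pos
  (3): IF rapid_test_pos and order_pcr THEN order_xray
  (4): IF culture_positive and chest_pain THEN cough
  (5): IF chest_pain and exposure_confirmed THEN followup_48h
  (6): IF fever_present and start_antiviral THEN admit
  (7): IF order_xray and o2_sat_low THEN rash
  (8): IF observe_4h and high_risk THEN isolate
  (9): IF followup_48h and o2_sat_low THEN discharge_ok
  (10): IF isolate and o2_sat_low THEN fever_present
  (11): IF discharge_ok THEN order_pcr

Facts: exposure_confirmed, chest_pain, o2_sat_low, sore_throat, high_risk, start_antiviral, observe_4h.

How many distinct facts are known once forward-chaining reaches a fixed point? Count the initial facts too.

[1] (1) [IF high_risk and chest_pain THEN immunocompromised]; (5) [IF chest_pain and exposure_confirmed THEN followup_48h]; (8) [IF observe_4h and high_risk THEN isolate]. ⇒ new: immunocompromised, followup_48h, isolate.
[2] (9) [IF followup_48h and o2_sat_low THEN discharge_ok]; (10) [IF isolate and o2_sat_low THEN fever_present]. ⇒ new: discharge_ok, fever_present.
[3] (6) [IF fever_present and start_antiviral THEN admit]; (11) [IF discharge_ok THEN order_pcr]. ⇒ new: admit, order_pcr.
[4] (2) [IF admit and exposure_confirmed THEN rapid_test_pos]. ⇒ new: rapid_test_pos.
[5] (3) [IF rapid_test_pos and order_pcr THEN order_xray]. ⇒ new: order_xray.
[6] (7) [IF order_xray and o2_sat_low THEN rash]. ⇒ new: rash.
Closure: {admit, chest_pain, discharge_ok, exposure_confirmed, fever_present, followup_48h, high_risk, immunocompromised, isolate, o2_sat_low, observe_4h, order_pcr, order_xray, rapid_test_pos, rash, sore_throat, start_antiviral} — 17 facts.

17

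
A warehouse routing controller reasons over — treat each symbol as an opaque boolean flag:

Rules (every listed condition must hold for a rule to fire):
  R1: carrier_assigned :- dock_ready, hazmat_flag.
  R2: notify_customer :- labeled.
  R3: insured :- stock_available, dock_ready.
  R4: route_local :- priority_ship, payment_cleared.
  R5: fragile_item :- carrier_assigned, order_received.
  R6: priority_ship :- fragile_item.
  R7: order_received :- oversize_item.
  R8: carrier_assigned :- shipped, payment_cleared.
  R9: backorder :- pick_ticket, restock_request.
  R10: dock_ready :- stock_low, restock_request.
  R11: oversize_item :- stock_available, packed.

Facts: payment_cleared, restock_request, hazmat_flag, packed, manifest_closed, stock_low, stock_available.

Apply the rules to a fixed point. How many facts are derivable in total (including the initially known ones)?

Round 1 fires R10, R11, giving dock_ready, oversize_item.
Round 2 fires R1, R3, R7, giving carrier_assigned, insured, order_received.
Round 3 fires R5, giving fragile_item.
Round 4 fires R6, giving priority_ship.
Round 5 fires R4, giving route_local.
Closure: {carrier_assigned, dock_ready, fragile_item, hazmat_flag, insured, manifest_closed, order_received, oversize_item, packed, payment_cleared, priority_ship, restock_request, route_local, stock_available, stock_low} — 15 facts.

15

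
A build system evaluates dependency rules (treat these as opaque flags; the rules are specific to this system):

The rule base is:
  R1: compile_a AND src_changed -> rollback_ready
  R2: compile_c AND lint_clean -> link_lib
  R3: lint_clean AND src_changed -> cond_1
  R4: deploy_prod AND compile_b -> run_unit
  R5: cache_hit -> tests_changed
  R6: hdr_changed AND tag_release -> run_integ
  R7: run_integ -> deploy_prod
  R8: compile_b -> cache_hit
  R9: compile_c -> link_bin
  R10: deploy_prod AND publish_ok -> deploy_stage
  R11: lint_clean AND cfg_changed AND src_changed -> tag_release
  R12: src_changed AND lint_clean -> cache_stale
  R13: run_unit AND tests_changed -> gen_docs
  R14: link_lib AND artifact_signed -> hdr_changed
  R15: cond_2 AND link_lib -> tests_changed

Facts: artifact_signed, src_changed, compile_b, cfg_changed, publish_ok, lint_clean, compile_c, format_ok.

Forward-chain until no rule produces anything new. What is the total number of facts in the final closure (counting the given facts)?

21

Round 1 — R2, R3, R8, R9, R11, R12, derive link_lib, cond_1, cache_hit, link_bin, tag_release, cache_stale.
Round 2 — R5, R14, derive tests_changed, hdr_changed.
Round 3 — R6, derive run_integ.
Round 4 — R7, derive deploy_prod.
Round 5 — R4, R10, derive run_unit, deploy_stage.
Round 6 — R13, derive gen_docs.
Closure: {artifact_signed, cache_hit, cache_stale, cfg_changed, compile_b, compile_c, cond_1, deploy_prod, deploy_stage, format_ok, gen_docs, hdr_changed, link_bin, link_lib, lint_clean, publish_ok, run_integ, run_unit, src_changed, tag_release, tests_changed} — 21 facts.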